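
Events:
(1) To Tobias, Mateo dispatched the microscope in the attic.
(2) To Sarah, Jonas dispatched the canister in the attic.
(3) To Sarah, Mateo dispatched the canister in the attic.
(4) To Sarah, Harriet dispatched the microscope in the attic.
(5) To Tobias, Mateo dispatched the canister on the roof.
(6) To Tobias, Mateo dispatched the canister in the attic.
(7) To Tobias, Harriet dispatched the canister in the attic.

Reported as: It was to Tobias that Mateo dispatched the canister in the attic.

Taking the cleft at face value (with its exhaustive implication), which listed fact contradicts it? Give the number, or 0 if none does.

3

Focus of the cleft: "Tobias" (the recipient). Presupposed background: agent = Mateo, thing = the canister, setting = in the attic.
The exhaustive reading says no other recipient fits that background.
But fact (3) also has agent = Mateo, thing = the canister, setting = in the attic, with recipient = Sarah — so the exhaustive reading fails.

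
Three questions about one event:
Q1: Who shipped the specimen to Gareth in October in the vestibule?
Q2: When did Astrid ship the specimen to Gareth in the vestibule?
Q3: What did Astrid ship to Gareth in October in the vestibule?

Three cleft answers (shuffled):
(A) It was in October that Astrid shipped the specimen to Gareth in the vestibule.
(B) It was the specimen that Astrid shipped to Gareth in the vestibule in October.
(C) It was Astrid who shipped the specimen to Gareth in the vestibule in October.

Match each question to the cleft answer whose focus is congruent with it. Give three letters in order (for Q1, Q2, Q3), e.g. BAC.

Q1 asks about the subject (agent); cleft (C) focuses "Astrid", which is the subject (agent) — so Q1 → C.
Q2 asks about the time; cleft (A) focuses "in October", which is the time — so Q2 → A.
Q3 asks about the direct object; cleft (B) focuses "the specimen", which is the direct object — so Q3 → B.
Mapping: Q1→C, Q2→A, Q3→B.

CAB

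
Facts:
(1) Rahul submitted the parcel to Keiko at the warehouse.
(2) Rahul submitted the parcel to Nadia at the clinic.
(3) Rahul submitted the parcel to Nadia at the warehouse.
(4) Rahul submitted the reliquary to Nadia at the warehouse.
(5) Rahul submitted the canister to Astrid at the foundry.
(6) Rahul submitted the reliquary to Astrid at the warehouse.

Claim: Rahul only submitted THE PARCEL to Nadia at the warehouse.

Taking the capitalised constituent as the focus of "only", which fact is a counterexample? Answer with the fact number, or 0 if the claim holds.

4

The capitals mark "the parcel" as focus. So "only" rules out other things, with the rest (same agent, recipient, setting (Rahul / Nadia / at the warehouse)) as background.
Fact (4) shares the background but differs in thing (the reliquary) — a counterexample.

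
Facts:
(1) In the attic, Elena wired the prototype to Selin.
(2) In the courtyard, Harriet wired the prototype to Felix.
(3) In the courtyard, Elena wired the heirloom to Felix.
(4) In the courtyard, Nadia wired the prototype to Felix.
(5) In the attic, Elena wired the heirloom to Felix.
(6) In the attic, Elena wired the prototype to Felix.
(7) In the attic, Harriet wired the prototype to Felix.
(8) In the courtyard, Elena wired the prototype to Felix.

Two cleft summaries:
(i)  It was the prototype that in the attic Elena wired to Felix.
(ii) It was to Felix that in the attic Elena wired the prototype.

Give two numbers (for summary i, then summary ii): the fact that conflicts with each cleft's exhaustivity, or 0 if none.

5, 1

Summary (i) focuses "the prototype" (the thing); background same agent, recipient, setting (Elena / Felix / in the attic). Fact (5) matches that background with thing = the heirloom — refutes (i).
Summary (ii) focuses "Felix" (the recipient); background same agent, thing, setting (Elena / the prototype / in the attic). Fact (1) matches that background with recipient = Selin — refutes (ii).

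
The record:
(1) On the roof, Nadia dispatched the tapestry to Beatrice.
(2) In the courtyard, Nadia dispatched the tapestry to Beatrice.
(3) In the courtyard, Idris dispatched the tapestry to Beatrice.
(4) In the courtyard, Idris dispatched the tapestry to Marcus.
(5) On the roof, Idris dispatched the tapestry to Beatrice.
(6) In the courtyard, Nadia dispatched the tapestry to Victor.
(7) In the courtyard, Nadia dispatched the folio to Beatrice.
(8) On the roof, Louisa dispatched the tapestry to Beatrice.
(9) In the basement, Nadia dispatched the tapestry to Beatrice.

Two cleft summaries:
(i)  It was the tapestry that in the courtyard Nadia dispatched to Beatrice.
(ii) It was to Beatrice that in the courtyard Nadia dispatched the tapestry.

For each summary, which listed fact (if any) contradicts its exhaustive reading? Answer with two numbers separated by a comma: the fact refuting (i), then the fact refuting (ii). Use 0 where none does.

7, 6

(i): focus "the tapestry". Looking for agent = Nadia, recipient = Beatrice, setting = in the courtyard with some other thing — fact (7) has the folio there. Refuted.
(ii): focus "Beatrice". Looking for agent = Nadia, thing = the tapestry, setting = in the courtyard with some other recipient — fact (6) has Victor there. Refuted.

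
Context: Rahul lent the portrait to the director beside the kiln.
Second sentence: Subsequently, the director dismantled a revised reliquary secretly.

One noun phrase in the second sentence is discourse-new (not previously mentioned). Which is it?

a revised reliquary

"the director" in the second sentence is given — already mentioned in the context.
"a revised reliquary" has no antecedent in the context; it is discourse-new (the indefinite article also signals a new referent).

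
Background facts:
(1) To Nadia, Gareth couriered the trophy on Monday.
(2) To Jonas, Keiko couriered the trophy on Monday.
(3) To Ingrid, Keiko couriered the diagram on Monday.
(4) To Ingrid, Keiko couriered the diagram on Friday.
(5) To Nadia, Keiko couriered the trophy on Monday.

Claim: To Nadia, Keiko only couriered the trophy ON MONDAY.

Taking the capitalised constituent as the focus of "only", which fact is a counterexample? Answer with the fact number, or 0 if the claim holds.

0

Focus (in capitals) is "on Monday" — the setting. "Only" excludes alternative settings while holding fixed Keiko as agent and the trophy as thing and Nadia as recipient.
No fact matches Keiko as agent and the trophy as thing and Nadia as recipient with a different setting — every other fact differs on at least one backgrounded slot. So no fact refutes it.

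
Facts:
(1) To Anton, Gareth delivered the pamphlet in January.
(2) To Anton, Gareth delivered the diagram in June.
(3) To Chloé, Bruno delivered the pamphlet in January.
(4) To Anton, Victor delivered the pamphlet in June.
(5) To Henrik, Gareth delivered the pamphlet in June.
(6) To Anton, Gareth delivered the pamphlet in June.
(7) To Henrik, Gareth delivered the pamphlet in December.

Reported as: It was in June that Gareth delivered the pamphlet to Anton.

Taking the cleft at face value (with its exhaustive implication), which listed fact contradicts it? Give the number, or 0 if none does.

1

Focus of the cleft: "in June" (the setting). Presupposed background: Gareth as agent and the pamphlet as thing and Anton as recipient.
Exhaustivity: in June is the only setting satisfying that background.
Fact (1) shares the background but with setting = in January; exhaustivity is violated.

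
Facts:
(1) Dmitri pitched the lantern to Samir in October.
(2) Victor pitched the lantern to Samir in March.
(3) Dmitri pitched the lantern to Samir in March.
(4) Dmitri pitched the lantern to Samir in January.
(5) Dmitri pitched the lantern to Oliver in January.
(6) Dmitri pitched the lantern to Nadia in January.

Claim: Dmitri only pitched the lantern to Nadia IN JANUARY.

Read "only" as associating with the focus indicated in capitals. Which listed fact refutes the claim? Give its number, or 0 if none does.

0

Focus (in capitals) is "in January" — the setting. "Only" excludes alternative settings while holding fixed Dmitri as agent and the lantern as thing and Nadia as recipient.
Every other fact changes something in the background, not just the setting. Nothing refutes the claim.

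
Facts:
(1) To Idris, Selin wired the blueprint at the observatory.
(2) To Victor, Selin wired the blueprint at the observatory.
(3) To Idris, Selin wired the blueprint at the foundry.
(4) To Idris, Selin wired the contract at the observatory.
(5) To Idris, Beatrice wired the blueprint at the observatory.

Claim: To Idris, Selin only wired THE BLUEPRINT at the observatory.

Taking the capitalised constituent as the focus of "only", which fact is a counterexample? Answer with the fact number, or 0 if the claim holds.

4

The capitals mark "the blueprint" as focus. So "only" rules out other things, with the rest (Selin as agent and Idris as recipient and at the observatory as setting) as background.
Fact (4) shares the background but differs in thing (the contract) — a counterexample.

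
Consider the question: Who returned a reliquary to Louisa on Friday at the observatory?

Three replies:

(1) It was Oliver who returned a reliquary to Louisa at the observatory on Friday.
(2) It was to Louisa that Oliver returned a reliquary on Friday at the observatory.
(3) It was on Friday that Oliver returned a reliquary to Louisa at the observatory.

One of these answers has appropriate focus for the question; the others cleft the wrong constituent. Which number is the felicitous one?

1

The question word "who" targets the subject (agent).
Option (1) clefts "Oliver" — that matches what the question asks about.
Option (2) clefts "to Louisa" — the recipient, not what was asked.
Option (3) clefts "on Friday" — the time, not what was asked.
So the congruent reply is (1).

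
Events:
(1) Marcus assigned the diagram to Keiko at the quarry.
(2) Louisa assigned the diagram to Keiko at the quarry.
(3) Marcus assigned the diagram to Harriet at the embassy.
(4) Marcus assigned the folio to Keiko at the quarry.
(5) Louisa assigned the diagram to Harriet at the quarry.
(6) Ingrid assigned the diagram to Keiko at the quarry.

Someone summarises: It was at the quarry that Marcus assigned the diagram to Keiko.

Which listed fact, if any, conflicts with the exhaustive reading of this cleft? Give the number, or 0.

Focus of the cleft: "at the quarry" (the setting). Presupposed background: same agent, thing, recipient (Marcus / the diagram / Keiko).
Exhaustivity: at the quarry is the only setting satisfying that background.
No listed fact matches the background with a different setting. Exhaustivity holds.

0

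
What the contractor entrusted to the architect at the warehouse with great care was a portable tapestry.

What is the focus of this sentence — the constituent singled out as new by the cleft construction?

a portable tapestry

In a pseudo-cleft "What ... was X", the post-copular constituent X is the focus.
Here the focus is "a portable tapestry". The backgrounded (presupposed) material includes "the contractor", "to the architect", "with great care" and "at the warehouse".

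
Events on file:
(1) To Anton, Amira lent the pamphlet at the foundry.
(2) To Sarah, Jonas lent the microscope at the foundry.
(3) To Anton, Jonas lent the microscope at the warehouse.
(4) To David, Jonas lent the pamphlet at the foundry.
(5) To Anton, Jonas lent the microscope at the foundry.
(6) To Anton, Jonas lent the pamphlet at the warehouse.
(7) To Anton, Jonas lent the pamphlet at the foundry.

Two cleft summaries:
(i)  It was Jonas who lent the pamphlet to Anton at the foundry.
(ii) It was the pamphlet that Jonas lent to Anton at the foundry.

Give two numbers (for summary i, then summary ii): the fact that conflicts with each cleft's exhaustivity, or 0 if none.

(i): focus "Jonas". Looking for same thing, recipient, setting (the pamphlet / Anton / at the foundry) with some other agent — fact (1) has Amira there. Refuted.
(ii): focus "the pamphlet". Looking for same agent, recipient, setting (Jonas / Anton / at the foundry) with some other thing — fact (5) has the microscope there. Refuted.

1, 5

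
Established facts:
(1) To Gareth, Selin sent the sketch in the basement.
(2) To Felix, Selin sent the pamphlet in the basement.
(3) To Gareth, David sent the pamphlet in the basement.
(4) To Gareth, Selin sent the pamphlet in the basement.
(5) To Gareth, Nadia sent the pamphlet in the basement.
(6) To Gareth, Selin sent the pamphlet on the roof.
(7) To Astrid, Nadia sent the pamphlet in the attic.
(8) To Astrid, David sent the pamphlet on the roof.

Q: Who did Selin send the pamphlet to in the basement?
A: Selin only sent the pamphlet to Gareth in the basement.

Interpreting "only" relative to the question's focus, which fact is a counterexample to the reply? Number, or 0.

The question "Who did ... to ...?" targets the recipient, so in the reply the focus falls on "Gareth".
So "only" ranges over recipients; the rest (same agent, thing, setting (Selin / the pamphlet / in the basement)) is presupposed.
Fact (2) keeps same agent, thing, setting (Selin / the pamphlet / in the basement) but has recipient = Felix; that refutes the reply.
(Fact (6) would refute a reading with focus on the setting — but that is not what the question asks.)

2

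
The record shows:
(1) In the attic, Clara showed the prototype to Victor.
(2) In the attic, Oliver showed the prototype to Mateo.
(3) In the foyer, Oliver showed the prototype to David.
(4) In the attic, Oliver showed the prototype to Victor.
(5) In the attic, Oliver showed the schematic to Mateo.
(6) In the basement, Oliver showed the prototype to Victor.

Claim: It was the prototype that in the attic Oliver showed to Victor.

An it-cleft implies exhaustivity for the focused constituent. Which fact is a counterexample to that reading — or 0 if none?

Focus of the cleft: "the prototype" (the thing). Presupposed background: agent = Oliver, recipient = Victor, setting = in the attic.
Exhaustivity: the prototype is the only thing satisfying that background.
No listed fact matches the background with a different thing. Exhaustivity holds.

0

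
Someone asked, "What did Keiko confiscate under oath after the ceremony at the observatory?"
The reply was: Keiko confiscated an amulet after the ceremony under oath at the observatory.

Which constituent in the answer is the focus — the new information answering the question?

an amulet

The wh-word "what" asks about the direct object.
In the answer, "Keiko", "after the ceremony", "under oath" and "at the observatory" are given — repeated from the question.
The constituent filling the direct object gap is "an amulet"; that is the focus and would carry nuclear stress.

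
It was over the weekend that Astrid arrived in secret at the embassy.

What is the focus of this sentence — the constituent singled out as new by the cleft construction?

In an it-cleft "It was X that/who ...", the clefted constituent X is the focus; the that/who-clause expresses the presupposed open proposition.
Here the focus is "over the weekend". The backgrounded (presupposed) material includes "Astrid", "in secret" and "at the embassy".

over the weekend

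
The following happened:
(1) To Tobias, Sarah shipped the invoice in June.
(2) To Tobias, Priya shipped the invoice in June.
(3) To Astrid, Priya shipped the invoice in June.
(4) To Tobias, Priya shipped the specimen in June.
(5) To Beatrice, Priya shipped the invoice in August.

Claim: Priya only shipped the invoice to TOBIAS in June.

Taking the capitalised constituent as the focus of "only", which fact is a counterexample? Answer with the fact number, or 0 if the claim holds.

3

The capitals mark "Tobias" as focus. So "only" rules out other recipients, with the rest (Priya as agent and the invoice as thing and in June as setting) as background.
Fact (3) shares the background but differs in recipient (Astrid) — a counterexample.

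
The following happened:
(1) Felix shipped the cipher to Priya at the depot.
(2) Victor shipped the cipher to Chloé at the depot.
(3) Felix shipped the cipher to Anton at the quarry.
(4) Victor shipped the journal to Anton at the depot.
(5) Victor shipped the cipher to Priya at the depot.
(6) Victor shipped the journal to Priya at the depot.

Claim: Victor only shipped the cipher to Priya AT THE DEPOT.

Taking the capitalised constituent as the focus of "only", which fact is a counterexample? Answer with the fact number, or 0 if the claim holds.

0

The capitals mark "at the depot" as focus. So "only" rules out other settings, with the rest (agent = Victor, thing = the cipher, recipient = Priya) as background.
No fact matches agent = Victor, thing = the cipher, recipient = Priya with a different setting — every other fact differs on at least one backgrounded slot. So no fact refutes it.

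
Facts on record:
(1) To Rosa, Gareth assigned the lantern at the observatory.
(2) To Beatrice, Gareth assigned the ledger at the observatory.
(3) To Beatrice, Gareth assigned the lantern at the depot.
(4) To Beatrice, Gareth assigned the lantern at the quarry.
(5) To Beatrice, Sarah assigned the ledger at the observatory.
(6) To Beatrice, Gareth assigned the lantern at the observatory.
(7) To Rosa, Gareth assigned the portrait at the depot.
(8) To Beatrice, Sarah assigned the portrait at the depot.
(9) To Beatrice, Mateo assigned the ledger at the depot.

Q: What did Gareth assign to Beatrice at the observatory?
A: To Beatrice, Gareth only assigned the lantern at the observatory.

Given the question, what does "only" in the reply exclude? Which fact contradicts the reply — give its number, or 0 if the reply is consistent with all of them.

Answering "What did ...?" puts focus on the thing — here, "the lantern".
"Only" then excludes alternative things while the background — agent = Gareth, recipient = Beatrice, setting = at the observatory — is held fixed.
Fact (2) shares the background with a different thing (the ledger) — counterexample.
(Fact (3) would refute a reading with focus on the setting — but that is not what the question asks.)

2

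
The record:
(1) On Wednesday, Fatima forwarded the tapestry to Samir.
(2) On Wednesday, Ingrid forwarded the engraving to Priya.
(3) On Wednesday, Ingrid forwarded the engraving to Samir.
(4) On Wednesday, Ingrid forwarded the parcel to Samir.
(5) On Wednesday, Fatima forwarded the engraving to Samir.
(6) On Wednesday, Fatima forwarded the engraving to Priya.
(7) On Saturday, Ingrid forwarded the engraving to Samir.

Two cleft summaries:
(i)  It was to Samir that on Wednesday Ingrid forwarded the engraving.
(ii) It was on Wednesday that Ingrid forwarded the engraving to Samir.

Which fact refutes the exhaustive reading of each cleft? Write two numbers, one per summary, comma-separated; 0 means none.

(i): focus "Samir". Looking for agent = Ingrid, thing = the engraving, setting = on Wednesday with some other recipient — fact (2) has Priya there. Refuted.
(ii): focus "on Wednesday". Looking for agent = Ingrid, thing = the engraving, recipient = Samir with some other setting — fact (7) has on Saturday there. Refuted.

2, 7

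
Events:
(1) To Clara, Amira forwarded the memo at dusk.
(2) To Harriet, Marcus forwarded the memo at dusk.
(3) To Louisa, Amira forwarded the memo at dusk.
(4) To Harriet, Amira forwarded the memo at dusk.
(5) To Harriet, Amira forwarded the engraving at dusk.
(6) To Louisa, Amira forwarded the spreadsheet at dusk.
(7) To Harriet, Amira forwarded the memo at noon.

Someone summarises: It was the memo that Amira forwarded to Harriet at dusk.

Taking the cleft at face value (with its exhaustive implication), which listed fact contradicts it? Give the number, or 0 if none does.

5

The cleft puts "the memo" in focus and presupposes the open proposition with agent = Amira, recipient = Harriet, setting = at dusk.
Exhaustivity: the memo is the only thing satisfying that background.
Fact (5) shares the background but with thing = the engraving; exhaustivity is violated.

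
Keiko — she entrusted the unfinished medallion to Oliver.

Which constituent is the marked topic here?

The construction explicitly marks "Keiko" as what the sentence is about — the topic.
The remainder of the clause is the comment (what is said about the topic).

Keiko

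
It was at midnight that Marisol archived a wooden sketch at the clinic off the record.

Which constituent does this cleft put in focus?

In an it-cleft "It was X that/who ...", the clefted constituent X is the focus; the that/who-clause expresses the presupposed open proposition.
Here the focus is "at midnight". The backgrounded (presupposed) material includes "Marisol", "a wooden sketch", "at the clinic" and "off the record".

at midnight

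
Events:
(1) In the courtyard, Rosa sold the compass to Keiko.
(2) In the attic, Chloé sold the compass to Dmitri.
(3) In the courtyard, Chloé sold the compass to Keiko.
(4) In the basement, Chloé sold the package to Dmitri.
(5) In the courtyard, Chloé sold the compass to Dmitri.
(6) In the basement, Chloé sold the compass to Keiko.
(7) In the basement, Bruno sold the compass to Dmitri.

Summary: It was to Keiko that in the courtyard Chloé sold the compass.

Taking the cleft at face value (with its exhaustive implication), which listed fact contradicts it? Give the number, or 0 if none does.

5

Focus of the cleft: "Keiko" (the recipient). Presupposed background: agent = Chloé, thing = the compass, setting = in the courtyard.
Exhaustivity: Keiko is the only recipient satisfying that background.
But fact (5) also has agent = Chloé, thing = the compass, setting = in the courtyard, with recipient = Dmitri — so the exhaustive reading fails.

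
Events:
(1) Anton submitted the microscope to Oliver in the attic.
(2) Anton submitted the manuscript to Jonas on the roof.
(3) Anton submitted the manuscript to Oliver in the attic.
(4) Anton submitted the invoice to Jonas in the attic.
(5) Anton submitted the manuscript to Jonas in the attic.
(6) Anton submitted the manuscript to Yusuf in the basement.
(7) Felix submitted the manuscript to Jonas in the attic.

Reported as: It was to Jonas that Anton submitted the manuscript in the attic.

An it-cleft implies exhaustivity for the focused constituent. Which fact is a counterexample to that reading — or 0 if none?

3

The cleft puts "Jonas" in focus and presupposes the open proposition with agent = Anton, thing = the manuscript, setting = in the attic.
Exhaustivity: Jonas is the only recipient satisfying that background.
But fact (3) also has agent = Anton, thing = the manuscript, setting = in the attic, with recipient = Oliver — so the exhaustive reading fails.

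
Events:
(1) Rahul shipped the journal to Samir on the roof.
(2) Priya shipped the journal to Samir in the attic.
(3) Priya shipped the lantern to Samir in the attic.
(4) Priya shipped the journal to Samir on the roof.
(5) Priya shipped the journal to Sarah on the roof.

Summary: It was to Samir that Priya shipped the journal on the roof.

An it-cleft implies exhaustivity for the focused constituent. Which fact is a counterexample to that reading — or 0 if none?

The cleft puts "Samir" in focus and presupposes the open proposition with agent = Priya, thing = the journal, setting = on the roof.
The exhaustive reading says no other recipient fits that background.
Fact (5) shares the background but with recipient = Sarah; exhaustivity is violated.

5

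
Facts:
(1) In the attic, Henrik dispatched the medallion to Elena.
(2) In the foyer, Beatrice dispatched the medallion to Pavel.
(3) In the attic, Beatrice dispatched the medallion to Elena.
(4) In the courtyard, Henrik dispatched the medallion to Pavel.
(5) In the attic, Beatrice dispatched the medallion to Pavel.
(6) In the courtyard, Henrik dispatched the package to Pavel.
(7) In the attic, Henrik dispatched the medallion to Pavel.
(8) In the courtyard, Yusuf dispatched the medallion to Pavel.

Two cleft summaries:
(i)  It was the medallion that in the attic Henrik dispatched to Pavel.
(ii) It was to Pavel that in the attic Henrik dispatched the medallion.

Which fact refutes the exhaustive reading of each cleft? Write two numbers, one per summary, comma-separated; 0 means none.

0, 1

(i): focus "the medallion". No fact shares agent = Henrik, recipient = Pavel, setting = in the attic with a different thing. 0.
(ii): focus "Pavel". Looking for agent = Henrik, thing = the medallion, setting = in the attic with some other recipient — fact (1) has Elena there. Refuted.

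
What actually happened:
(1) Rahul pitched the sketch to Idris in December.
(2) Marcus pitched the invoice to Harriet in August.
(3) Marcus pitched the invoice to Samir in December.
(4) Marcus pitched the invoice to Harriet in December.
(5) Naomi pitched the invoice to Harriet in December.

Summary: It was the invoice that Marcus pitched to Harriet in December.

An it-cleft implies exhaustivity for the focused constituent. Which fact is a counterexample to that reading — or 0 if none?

The cleft puts "the invoice" in focus and presupposes the open proposition with same agent, recipient, setting (Marcus / Harriet / in December).
Exhaustivity: the invoice is the only thing satisfying that background.
No listed fact matches the background with a different thing. Exhaustivity holds.

0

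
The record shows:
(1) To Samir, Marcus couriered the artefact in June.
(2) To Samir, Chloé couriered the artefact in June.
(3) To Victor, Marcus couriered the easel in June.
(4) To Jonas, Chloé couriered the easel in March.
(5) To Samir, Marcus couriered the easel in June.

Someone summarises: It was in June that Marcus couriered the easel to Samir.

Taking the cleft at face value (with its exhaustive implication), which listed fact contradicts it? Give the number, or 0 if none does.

0

Focus of the cleft: "in June" (the setting). Presupposed background: agent = Marcus, thing = the easel, recipient = Samir.
The exhaustive reading says no other setting fits that background.
Every other fact differs from the presupposition on some backgrounded slot, so none challenges the exhaustivity.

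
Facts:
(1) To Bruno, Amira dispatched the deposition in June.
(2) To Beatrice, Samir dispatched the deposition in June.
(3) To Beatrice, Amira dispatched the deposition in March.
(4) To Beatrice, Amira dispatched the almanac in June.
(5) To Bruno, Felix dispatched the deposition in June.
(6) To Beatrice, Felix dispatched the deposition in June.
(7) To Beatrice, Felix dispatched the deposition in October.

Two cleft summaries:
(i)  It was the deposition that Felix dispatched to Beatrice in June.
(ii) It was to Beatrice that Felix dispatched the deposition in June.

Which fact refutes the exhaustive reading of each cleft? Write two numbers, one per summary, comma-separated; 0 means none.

Summary (i) focuses "the deposition" (the thing); background Felix as agent and Beatrice as recipient and in June as setting. No fact matches that background with a different thing, so 0.
Summary (ii) focuses "Beatrice" (the recipient); background Felix as agent and the deposition as thing and in June as setting. Fact (5) matches that background with recipient = Bruno — refutes (ii).

0, 5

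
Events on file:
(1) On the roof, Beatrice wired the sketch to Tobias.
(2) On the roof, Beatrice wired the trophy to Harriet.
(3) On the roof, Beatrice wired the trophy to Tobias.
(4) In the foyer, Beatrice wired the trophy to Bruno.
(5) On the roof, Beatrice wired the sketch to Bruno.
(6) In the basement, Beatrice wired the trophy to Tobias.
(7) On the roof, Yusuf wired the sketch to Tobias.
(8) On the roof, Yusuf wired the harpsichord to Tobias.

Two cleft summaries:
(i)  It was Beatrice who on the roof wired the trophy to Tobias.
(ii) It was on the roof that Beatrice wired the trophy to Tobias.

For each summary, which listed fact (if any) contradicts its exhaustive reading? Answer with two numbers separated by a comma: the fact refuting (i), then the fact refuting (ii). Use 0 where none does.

0, 6

(i): focus "Beatrice". No fact shares thing = the trophy, recipient = Tobias, setting = on the roof with a different agent. 0.
(ii): focus "on the roof". Looking for agent = Beatrice, thing = the trophy, recipient = Tobias with some other setting — fact (6) has in the basement there. Refuted.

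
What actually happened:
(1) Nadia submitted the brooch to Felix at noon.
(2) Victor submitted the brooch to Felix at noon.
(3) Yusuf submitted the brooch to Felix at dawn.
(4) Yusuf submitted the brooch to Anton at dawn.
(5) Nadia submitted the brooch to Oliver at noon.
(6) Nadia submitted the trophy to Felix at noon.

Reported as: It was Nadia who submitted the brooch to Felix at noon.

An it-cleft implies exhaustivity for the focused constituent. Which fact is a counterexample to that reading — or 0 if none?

2

The cleft puts "Nadia" in focus and presupposes the open proposition with the brooch as thing and Felix as recipient and at noon as setting.
The exhaustive reading says no other agent fits that background.
Fact (2) shares the background but with agent = Victor; exhaustivity is violated.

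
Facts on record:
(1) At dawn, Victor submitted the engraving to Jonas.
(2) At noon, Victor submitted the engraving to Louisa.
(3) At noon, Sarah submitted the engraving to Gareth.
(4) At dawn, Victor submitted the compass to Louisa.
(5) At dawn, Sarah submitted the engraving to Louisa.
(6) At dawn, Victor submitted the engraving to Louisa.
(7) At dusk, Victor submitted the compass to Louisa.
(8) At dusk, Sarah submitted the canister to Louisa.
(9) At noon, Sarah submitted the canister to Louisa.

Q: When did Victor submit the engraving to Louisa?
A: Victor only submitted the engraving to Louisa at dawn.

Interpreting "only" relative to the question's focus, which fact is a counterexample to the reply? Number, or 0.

The question "When did ...?" targets the setting, so in the reply the focus falls on "at dawn".
So "only" ranges over settings; the rest (same agent, thing, recipient (Victor / the engraving / Louisa)) is presupposed.
Fact (2) shares the background with a different setting (at noon) — counterexample.
(Fact (1) would refute a reading with focus on the recipient — but that is not what the question asks.)

2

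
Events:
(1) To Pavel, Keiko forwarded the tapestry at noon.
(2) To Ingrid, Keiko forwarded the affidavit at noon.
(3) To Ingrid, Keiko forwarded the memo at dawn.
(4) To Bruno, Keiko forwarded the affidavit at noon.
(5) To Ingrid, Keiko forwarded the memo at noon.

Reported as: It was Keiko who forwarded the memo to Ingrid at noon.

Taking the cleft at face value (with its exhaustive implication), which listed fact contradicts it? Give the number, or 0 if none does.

0

Focus of the cleft: "Keiko" (the agent). Presupposed background: the memo as thing and Ingrid as recipient and at noon as setting.
The exhaustive reading says no other agent fits that background.
Every other fact differs from the presupposition on some backgrounded slot, so none challenges the exhaustivity.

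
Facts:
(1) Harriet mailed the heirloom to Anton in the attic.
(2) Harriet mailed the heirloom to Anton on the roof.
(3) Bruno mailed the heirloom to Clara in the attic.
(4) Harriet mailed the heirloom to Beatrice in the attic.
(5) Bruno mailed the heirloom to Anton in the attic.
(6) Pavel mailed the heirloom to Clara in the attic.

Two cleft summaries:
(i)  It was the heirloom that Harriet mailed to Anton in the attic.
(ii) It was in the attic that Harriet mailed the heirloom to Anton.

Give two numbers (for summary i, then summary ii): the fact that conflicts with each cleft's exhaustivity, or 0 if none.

(i): focus "the heirloom". No fact shares same agent, recipient, setting (Harriet / Anton / in the attic) with a different thing. 0.
(ii): focus "in the attic". Looking for same agent, thing, recipient (Harriet / the heirloom / Anton) with some other setting — fact (2) has on the roof there. Refuted.

0, 2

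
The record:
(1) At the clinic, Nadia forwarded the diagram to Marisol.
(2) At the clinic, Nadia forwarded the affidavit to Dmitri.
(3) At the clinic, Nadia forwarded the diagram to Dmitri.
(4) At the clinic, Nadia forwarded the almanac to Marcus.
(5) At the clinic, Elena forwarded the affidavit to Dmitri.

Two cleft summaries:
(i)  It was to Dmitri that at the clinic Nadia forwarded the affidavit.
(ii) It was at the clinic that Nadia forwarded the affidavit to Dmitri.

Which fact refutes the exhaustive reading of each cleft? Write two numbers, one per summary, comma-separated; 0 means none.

0, 0

(i): focus "Dmitri". No fact shares same agent, thing, setting (Nadia / the affidavit / at the clinic) with a different recipient. 0.
(ii): focus "at the clinic". No fact shares same agent, thing, recipient (Nadia / the affidavit / Dmitri) with a different setting. 0.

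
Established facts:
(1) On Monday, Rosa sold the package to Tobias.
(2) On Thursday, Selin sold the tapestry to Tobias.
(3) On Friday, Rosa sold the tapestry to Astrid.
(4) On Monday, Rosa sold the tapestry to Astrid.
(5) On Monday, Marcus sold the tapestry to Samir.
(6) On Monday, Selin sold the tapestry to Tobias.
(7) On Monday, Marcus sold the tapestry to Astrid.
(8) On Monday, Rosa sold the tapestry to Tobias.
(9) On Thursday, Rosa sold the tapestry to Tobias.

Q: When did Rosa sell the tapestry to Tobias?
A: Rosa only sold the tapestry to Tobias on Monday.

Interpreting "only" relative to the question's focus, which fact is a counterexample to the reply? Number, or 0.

9

The question "When did ...?" targets the setting, so in the reply the focus falls on "on Monday".
So "only" ranges over settings; the rest (agent = Rosa, thing = the tapestry, recipient = Tobias) is presupposed.
Fact (9) shares the background with a different setting (on Thursday) — counterexample.
(Fact (4) would refute a reading with focus on the recipient — but that is not what the question asks.)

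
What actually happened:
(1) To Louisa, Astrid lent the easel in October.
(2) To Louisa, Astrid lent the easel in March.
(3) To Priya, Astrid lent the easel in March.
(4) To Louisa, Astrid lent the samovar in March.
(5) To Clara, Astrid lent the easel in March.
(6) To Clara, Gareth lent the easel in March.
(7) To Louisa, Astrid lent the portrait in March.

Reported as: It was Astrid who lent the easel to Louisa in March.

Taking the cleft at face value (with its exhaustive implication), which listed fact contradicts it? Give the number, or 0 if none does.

The cleft puts "Astrid" in focus and presupposes the open proposition with the easel as thing and Louisa as recipient and in March as setting.
Exhaustivity: Astrid is the only agent satisfying that background.
Every other fact differs from the presupposition on some backgrounded slot, so none challenges the exhaustivity.

0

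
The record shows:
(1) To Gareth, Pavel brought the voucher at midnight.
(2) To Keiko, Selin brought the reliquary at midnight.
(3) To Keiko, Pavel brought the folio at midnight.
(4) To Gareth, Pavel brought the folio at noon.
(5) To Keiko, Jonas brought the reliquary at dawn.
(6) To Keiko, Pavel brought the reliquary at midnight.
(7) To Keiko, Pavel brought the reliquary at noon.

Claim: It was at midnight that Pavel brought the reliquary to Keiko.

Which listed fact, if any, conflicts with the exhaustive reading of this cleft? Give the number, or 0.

7

Focus of the cleft: "at midnight" (the setting). Presupposed background: agent = Pavel, thing = the reliquary, recipient = Keiko.
The exhaustive reading says no other setting fits that background.
But fact (7) also has agent = Pavel, thing = the reliquary, recipient = Keiko, with setting = at noon — so the exhaustive reading fails.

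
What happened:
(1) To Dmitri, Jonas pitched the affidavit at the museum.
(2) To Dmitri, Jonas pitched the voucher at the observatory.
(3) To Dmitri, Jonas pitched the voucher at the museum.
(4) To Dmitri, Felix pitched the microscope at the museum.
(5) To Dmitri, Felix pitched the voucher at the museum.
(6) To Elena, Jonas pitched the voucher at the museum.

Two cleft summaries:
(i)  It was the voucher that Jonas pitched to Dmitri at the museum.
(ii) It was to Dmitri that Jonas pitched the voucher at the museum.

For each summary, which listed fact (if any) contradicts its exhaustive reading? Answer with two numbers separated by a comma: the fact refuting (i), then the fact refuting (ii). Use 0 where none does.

(i): focus "the voucher". Looking for Jonas as agent and Dmitri as recipient and at the museum as setting with some other thing — fact (1) has the affidavit there. Refuted.
(ii): focus "Dmitri". Looking for Jonas as agent and the voucher as thing and at the museum as setting with some other recipient — fact (6) has Elena there. Refuted.

1, 6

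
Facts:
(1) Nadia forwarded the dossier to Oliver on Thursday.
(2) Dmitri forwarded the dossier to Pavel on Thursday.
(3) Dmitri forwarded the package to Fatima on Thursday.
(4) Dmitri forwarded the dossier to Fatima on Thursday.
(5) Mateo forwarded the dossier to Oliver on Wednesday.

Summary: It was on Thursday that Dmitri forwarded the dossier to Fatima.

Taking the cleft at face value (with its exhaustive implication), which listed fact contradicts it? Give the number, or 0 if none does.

Focus of the cleft: "on Thursday" (the setting). Presupposed background: Dmitri as agent and the dossier as thing and Fatima as recipient.
The exhaustive reading says no other setting fits that background.
Every other fact differs from the presupposition on some backgrounded slot, so none challenges the exhaustivity.

0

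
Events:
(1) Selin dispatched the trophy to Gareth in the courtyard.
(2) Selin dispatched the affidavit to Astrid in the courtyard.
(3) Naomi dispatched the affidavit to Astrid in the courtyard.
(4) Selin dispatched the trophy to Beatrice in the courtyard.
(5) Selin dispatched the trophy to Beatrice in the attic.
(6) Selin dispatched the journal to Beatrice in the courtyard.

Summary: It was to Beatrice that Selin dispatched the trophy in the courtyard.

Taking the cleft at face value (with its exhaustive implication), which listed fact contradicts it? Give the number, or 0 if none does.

1

Focus of the cleft: "Beatrice" (the recipient). Presupposed background: Selin as agent and the trophy as thing and in the courtyard as setting.
Exhaustivity: Beatrice is the only recipient satisfying that background.
But fact (1) also has Selin as agent and the trophy as thing and in the courtyard as setting, with recipient = Gareth — so the exhaustive reading fails.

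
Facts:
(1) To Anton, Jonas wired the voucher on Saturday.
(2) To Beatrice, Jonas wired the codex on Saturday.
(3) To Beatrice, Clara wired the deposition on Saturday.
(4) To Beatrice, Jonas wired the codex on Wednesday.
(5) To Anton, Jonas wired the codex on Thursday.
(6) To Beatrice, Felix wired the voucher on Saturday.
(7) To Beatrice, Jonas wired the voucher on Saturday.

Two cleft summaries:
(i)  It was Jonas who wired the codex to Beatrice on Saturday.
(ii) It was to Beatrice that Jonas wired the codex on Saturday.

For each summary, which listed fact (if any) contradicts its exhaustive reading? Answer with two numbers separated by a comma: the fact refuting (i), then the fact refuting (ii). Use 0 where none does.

(i): focus "Jonas". No fact shares same thing, recipient, setting (the codex / Beatrice / on Saturday) with a different agent. 0.
(ii): focus "Beatrice". No fact shares same agent, thing, setting (Jonas / the codex / on Saturday) with a different recipient. 0.

0, 0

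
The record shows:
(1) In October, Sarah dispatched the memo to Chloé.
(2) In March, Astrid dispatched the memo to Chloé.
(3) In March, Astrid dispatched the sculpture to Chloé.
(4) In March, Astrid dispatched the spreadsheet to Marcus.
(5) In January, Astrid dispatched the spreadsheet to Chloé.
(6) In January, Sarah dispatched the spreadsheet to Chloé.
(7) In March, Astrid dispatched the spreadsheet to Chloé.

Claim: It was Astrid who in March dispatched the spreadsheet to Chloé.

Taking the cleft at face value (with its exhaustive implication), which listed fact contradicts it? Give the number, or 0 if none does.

0

The cleft puts "Astrid" in focus and presupposes the open proposition with the spreadsheet as thing and Chloé as recipient and in March as setting.
Exhaustivity: Astrid is the only agent satisfying that background.
No listed fact matches the background with a different agent. Exhaustivity holds.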